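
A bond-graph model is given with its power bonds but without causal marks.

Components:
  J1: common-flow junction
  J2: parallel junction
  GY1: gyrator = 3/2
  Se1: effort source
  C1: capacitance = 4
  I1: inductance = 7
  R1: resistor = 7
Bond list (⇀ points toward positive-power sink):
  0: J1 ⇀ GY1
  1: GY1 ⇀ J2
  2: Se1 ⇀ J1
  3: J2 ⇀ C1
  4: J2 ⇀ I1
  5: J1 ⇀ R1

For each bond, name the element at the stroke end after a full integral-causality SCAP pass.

bond 0 stroke at GY1
bond 1 stroke at GY1
bond 2 stroke at J1
bond 3 stroke at J2
bond 4 stroke at I1
bond 5 stroke at J1

β2 |J1  (source Se1 imposes e)
β3 |J2  (C1 integral (e out))
β1 |GY1  (common-e at J2 fixed by 3)
β4 |I1  (common-e at J2 fixed by 3)
β0 |GY1  (GY GY1: same side as bond 1)
β5 |J1  (J1 flow already set via bond 0)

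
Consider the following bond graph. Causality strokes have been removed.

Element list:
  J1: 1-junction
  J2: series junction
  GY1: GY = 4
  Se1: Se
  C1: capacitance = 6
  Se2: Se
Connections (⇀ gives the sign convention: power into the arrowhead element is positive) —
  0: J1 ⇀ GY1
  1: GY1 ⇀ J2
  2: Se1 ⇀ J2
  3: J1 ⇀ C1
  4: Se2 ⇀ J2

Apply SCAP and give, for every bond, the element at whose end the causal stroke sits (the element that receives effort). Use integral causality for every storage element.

β0 →GY1
β1 →GY1
β2 →J2
β3 →J1
β4 →J2

bond 2 stroke→J2  (Se1: effort source, stroke at far end)
bond 4 stroke→J2  (Se2: effort source, stroke at far end)
bond 1 stroke→GY1  (only one flow-in slot at J2)
bond 0 stroke→GY1  (GY1 both-in/both-out from 1)
bond 3 stroke→J1  (J1 flow already set via bond 0)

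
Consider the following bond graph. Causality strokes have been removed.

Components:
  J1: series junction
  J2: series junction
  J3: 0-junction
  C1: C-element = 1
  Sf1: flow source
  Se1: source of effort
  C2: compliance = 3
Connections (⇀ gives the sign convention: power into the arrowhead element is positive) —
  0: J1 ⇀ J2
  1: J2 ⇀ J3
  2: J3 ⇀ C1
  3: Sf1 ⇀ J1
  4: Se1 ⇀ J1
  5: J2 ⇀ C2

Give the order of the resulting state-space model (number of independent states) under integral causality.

#3 →Sf1  (source Sf1 imposes f)
#4 →J1  (Se1 (Se) sets effort on bond)
#0 →J1  (J1 flow already set via bond 3)
#1 →J2  (J2 flow already set via bond 0)
#5 →J2  (J2 flow already set via bond 0)
#2 →J3  (closing 0-jn rule on J3)

2  (C1, C2 all integral)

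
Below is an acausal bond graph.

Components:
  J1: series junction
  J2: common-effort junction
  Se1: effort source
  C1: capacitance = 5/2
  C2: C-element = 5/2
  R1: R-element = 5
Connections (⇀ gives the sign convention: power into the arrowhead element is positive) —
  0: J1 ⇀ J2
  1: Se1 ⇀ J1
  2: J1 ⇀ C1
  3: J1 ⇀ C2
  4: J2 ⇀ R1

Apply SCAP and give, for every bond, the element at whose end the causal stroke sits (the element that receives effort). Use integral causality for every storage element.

bond 0 stroke→J2
bond 1 stroke→J1
bond 2 stroke→J1
bond 3 stroke→J1
bond 4 stroke→R1

bond 1 stroke at J1  (Se1: effort source, stroke at far end)
bond 2 stroke at J1  (prefer integral on C1)
bond 3 stroke at J1  (C2 outputs effort q/C2)
bond 0 stroke at J2  (only one flow-in slot at J1)
bond 4 stroke at R1  (J2: bond 0 brought effort, rest push out)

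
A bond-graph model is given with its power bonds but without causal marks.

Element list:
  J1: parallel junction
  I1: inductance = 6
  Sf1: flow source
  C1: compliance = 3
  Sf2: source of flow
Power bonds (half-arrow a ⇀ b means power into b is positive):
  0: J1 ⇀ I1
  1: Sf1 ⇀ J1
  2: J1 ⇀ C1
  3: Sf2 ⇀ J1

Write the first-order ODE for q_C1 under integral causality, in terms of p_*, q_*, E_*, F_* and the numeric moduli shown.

dq_C1/dt = F_Sf1 + F_Sf2 - p_I1/6

β1 |Sf1  (Sf1: flow source, stroke at near end)
β3 |Sf2  (Sf2 fixes flow; stroke at Sf2)
β0 |I1  (prefer integral on I1)
β2 |J1  (only one effort-in slot at J1)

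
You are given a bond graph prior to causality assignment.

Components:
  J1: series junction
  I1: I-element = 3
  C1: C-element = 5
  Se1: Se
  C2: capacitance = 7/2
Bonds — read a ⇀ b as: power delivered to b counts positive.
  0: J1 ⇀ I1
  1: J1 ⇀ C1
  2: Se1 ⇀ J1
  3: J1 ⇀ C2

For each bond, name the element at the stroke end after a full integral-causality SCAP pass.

β0 stroke→I1
β1 stroke→J1
β2 stroke→J1
β3 stroke→J1

β2 stroke at J1  (source Se1 imposes e)
β0 stroke at I1  (I1: I, integral causality)
β1 stroke at J1  (1-jn J1 has f-setter on 0)
β3 stroke at J1  (1-jn J1 has f-setter on 0)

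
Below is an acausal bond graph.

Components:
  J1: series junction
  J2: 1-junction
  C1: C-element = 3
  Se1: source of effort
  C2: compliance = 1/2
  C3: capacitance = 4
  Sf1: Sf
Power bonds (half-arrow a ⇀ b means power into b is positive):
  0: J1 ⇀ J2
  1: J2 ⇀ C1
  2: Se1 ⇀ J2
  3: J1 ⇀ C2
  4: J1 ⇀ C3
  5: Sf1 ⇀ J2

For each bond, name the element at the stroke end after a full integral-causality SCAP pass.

bond 0 stroke at J2
bond 1 stroke at J2
bond 2 stroke at J2
bond 3 stroke at J1
bond 4 stroke at J1
bond 5 stroke at Sf1

bond 2 →J2  (Se1 (Se) sets effort on bond)
bond 5 →Sf1  (source Sf1 imposes f)
bond 0 →J2  (1-jn J2 has f-setter on 5)
bond 1 →J2  (J2 flow already set via bond 5)
bond 3 →J1  (1-jn J1 has f-setter on 0)
bond 4 →J1  (J1: bond 0 brought flow, rest push out)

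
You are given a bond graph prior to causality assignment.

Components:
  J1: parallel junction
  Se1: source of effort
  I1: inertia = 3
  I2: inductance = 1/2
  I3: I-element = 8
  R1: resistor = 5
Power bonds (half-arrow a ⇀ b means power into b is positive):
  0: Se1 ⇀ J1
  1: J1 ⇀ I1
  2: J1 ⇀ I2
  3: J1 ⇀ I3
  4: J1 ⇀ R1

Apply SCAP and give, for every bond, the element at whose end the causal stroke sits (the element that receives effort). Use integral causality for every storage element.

#0 stroke→J1  (Se1 fixes effort; stroke away)
#1 stroke→I1  (0-jn J1 has e-setter on 0)
#2 stroke→I2  (J1 effort already set via bond 0)
#3 stroke→I3  (J1 effort already set via bond 0)
#4 stroke→R1  (0-jn J1 has e-setter on 0)

bond 0 |J1
bond 1 |I1
bond 2 |I2
bond 3 |I3
bond 4 |R1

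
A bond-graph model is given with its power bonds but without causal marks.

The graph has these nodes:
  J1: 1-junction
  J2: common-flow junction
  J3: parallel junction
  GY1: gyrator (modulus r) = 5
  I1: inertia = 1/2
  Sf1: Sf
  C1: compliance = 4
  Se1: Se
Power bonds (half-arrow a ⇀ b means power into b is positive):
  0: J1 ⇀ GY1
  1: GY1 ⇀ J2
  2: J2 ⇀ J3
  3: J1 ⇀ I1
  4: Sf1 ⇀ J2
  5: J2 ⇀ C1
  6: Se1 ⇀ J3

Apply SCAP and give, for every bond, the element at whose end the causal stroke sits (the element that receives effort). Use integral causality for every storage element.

β0 stroke at J1
β1 stroke at J2
β2 stroke at J2
β3 stroke at I1
β4 stroke at Sf1
β5 stroke at J2
β6 stroke at J3

b4 stroke→Sf1  (source Sf1 imposes f)
b6 stroke→J3  (Se1 fixes effort; stroke away)
b1 stroke→J2  (common-f at J2 fixed by 4)
b2 stroke→J2  (common-f at J2 fixed by 4)
b5 stroke→J2  (1-jn J2 has f-setter on 4)
b0 stroke→J1  (GY1 both-in/both-out from 1)
b3 stroke→I1  (closing 1-jn rule on J1)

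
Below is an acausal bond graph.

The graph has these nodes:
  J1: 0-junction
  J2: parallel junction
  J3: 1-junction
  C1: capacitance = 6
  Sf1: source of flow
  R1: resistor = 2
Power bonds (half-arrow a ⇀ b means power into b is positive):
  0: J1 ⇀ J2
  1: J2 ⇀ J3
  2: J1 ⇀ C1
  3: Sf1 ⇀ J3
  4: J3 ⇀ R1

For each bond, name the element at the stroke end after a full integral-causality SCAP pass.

#3 →Sf1  (Sf1 fixes flow; stroke at Sf1)
#1 →J3  (1-jn J3 has f-setter on 3)
#4 →J3  (J3 flow already set via bond 3)
#0 →J2  (J2: last free bond brings effort in)
#2 →J1  (J1 needs exactly one e-in)

b0 →J2
b1 →J3
b2 →J1
b3 →Sf1
b4 →J3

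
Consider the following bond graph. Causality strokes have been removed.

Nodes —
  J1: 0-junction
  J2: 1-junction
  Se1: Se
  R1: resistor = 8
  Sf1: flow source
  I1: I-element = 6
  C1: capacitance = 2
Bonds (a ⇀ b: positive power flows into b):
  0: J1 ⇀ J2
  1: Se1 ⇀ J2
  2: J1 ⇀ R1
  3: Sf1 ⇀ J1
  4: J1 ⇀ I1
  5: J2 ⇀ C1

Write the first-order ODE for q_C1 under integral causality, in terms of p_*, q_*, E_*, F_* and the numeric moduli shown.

bond 1 stroke→J2  (Se1 (Se) sets effort on bond)
bond 3 stroke→Sf1  (source Sf1 imposes f)
bond 4 stroke→I1  (I1: I, integral causality)
bond 5 stroke→J2  (C1: C, integral causality)
bond 0 stroke→J1  (only one flow-in slot at J2)
bond 2 stroke→R1  (0-jn J1 has e-setter on 0)

dq_C1/dt = E_Se1/8 + F_Sf1 - p_I1/6 - q_C1/16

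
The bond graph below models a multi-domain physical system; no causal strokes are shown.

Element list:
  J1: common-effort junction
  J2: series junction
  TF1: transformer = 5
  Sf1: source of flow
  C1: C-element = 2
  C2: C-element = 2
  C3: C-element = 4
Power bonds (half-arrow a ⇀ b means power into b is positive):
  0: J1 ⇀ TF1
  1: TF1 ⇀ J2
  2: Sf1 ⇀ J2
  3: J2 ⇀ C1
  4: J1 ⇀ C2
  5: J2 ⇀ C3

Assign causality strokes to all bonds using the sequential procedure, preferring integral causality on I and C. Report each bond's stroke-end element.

#0 →TF1
#1 →J2
#2 →Sf1
#3 →J2
#4 →J1
#5 →J2

β2 →Sf1  (Sf1 fixes flow; stroke at Sf1)
β1 →J2  (common-f at J2 fixed by 2)
β3 →J2  (common-f at J2 fixed by 2)
β5 →J2  (J2 flow already set via bond 2)
β0 →TF1  (TF1 one-in-one-out from 1)
β4 →J1  (only one effort-in slot at J1)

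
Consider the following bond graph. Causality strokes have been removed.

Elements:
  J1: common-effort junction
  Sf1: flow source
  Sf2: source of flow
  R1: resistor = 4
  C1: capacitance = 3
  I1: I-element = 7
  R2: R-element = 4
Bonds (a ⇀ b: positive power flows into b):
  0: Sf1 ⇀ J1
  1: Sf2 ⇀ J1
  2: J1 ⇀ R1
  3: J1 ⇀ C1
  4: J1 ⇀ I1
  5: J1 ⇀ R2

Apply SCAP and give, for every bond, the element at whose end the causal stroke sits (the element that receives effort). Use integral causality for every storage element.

bond 0 →Sf1  (Sf1: flow source, stroke at near end)
bond 1 →Sf2  (Sf2 (Sf) sets flow on bond)
bond 3 →J1  (C1 outputs effort q/C1)
bond 2 →R1  (0-jn J1 has e-setter on 3)
bond 4 →I1  (0-jn J1 has e-setter on 3)
bond 5 →R2  (0-jn J1 has e-setter on 3)

b0 →Sf1
b1 →Sf2
b2 →R1
b3 →J1
b4 →I1
b5 →R2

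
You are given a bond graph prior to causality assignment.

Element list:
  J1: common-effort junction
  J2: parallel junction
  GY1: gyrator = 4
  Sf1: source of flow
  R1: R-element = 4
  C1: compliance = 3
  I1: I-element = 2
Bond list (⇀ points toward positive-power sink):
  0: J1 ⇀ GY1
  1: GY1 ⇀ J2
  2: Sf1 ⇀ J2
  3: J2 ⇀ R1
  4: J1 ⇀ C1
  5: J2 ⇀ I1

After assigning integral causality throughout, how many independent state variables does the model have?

2  (C1, I1 all integral)

#2 |Sf1  (Sf1 fixes flow; stroke at Sf1)
#4 |J1  (prefer integral on C1)
#0 |GY1  (J1 effort already set via bond 4)
#1 |GY1  (GY1 both-in/both-out from 0)
#5 |I1  (I1 outputs flow p/I1)
#3 |J2  (only one effort-in slot at J2)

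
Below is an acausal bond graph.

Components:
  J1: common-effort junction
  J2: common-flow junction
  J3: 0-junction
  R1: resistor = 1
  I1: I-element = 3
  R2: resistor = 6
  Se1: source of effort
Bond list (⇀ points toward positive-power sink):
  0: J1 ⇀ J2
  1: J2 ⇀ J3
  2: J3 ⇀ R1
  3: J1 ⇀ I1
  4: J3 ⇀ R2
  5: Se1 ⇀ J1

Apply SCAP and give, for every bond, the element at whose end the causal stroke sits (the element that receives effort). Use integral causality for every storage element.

bond 5 |J1  (source Se1 imposes e)
bond 0 |J2  (J1 effort already set via bond 5)
bond 3 |I1  (J1 effort already set via bond 5)
bond 1 |J3  (only one flow-in slot at J2)
bond 2 |R1  (common-e at J3 fixed by 1)
bond 4 |R2  (J3: bond 1 brought effort, rest push out)

β0 →J2
β1 →J3
β2 →R1
β3 →I1
β4 →R2
β5 →J1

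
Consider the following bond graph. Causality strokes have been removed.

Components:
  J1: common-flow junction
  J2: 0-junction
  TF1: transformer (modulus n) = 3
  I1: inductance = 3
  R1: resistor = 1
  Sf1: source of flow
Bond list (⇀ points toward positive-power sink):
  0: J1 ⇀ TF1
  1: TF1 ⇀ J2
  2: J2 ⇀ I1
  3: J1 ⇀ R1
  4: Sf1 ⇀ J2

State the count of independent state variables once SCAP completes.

1  (I1 all integral)

b4 |Sf1  (source Sf1 imposes f)
b2 |I1  (prefer integral on I1)
b1 |J2  (only one effort-in slot at J2)
b0 |TF1  (TF1: transformer flips bond 1)
b3 |J1  (J1: bond 0 brought flow, rest push out)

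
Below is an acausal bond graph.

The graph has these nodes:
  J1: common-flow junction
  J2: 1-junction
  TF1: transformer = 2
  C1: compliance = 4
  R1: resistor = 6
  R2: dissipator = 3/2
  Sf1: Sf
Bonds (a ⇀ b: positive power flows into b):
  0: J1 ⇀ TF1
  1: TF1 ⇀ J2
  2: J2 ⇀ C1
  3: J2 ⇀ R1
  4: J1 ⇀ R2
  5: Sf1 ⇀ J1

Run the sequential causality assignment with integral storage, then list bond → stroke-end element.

β0 |J1
β1 |TF1
β2 |J2
β3 |J2
β4 |J1
β5 |Sf1

β5 →Sf1  (Sf1: flow source, stroke at near end)
β0 →J1  (J1: bond 5 brought flow, rest push out)
β4 →J1  (common-f at J1 fixed by 5)
β1 →TF1  (through TF1, causality passes straight; one stroke at TF1)
β2 →J2  (J2 flow already set via bond 1)
β3 →J2  (J2: bond 1 brought flow, rest push out)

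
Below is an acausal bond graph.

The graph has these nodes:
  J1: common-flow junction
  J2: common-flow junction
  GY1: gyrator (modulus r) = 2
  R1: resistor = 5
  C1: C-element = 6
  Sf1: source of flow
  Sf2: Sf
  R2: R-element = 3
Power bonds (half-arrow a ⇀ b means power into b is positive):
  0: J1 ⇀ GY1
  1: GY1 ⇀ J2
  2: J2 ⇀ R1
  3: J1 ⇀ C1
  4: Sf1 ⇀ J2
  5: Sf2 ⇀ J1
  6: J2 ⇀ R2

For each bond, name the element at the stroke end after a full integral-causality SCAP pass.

bond 0 |J1
bond 1 |J2
bond 2 |J2
bond 3 |J1
bond 4 |Sf1
bond 5 |Sf2
bond 6 |J2

bond 4 stroke at Sf1  (Sf1 fixes flow; stroke at Sf1)
bond 5 stroke at Sf2  (Sf2 (Sf) sets flow on bond)
bond 0 stroke at J1  (J1: bond 5 brought flow, rest push out)
bond 3 stroke at J1  (J1: bond 5 brought flow, rest push out)
bond 1 stroke at J2  (common-f at J2 fixed by 4)
bond 2 stroke at J2  (J2: bond 4 brought flow, rest push out)
bond 6 stroke at J2  (common-f at J2 fixed by 4)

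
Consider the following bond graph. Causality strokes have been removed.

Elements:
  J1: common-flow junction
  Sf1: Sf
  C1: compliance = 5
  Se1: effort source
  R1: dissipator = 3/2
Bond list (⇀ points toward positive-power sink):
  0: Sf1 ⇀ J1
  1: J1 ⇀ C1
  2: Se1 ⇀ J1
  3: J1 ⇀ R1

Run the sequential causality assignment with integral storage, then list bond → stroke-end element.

bond 0 stroke at Sf1
bond 1 stroke at J1
bond 2 stroke at J1
bond 3 stroke at J1

β0 stroke→Sf1  (Sf1 fixes flow; stroke at Sf1)
β2 stroke→J1  (Se1 (Se) sets effort on bond)
β1 stroke→J1  (1-jn J1 has f-setter on 0)
β3 stroke→J1  (common-f at J1 fixed by 0)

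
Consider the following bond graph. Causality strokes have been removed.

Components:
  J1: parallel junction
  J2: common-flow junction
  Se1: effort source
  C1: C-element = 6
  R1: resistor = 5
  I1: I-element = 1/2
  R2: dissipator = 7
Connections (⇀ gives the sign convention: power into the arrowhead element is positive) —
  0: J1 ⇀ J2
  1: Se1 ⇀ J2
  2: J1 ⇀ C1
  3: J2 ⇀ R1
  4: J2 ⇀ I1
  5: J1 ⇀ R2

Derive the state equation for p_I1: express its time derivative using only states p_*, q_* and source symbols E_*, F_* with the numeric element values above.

dp_I1/dt = E_Se1 - 10*p_I1 + q_C1/6

bond 1 →J2  (source Se1 imposes e)
bond 2 →J1  (C1 outputs effort q/C1)
bond 0 →J2  (0-jn J1 has e-setter on 2)
bond 5 →R2  (0-jn J1 has e-setter on 2)
bond 4 →I1  (I1: I, integral causality)
bond 3 →J2  (J2 flow already set via bond 4)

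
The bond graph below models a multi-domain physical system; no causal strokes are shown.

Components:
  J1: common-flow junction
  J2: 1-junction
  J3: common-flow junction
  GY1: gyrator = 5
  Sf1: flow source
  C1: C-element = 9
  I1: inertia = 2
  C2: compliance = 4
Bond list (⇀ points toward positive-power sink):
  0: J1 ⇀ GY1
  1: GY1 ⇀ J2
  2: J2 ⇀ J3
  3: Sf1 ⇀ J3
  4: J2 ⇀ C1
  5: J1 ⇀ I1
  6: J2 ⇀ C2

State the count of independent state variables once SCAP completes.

bond 3 stroke at Sf1  (Sf1 (Sf) sets flow on bond)
bond 2 stroke at J3  (J3 flow already set via bond 3)
bond 1 stroke at J2  (common-f at J2 fixed by 2)
bond 4 stroke at J2  (common-f at J2 fixed by 2)
bond 6 stroke at J2  (common-f at J2 fixed by 2)
bond 0 stroke at J1  (GY1 both-in/both-out from 1)
bond 5 stroke at I1  (J1 needs exactly one f-in)

3  (C1, C2, I1 all integral)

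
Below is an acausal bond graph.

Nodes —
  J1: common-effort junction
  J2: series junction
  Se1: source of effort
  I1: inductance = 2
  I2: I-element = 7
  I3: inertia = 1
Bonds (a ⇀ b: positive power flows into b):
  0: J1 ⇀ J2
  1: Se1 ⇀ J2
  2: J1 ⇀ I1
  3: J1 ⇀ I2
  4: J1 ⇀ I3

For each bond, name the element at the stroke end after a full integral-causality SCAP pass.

β1 |J2  (Se1 (Se) sets effort on bond)
β0 |J1  (closing 1-jn rule on J2)
β2 |I1  (common-e at J1 fixed by 0)
β3 |I2  (common-e at J1 fixed by 0)
β4 |I3  (J1: bond 0 brought effort, rest push out)

b0 stroke→J1
b1 stroke→J2
b2 stroke→I1
b3 stroke→I2
b4 stroke→I3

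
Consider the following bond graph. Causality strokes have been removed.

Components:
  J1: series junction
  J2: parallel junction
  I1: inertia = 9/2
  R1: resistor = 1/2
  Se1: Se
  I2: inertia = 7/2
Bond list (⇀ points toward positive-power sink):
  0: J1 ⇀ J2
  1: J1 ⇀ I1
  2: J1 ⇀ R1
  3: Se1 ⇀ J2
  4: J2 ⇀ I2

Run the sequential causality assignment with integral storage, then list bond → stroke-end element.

β0 →J1
β1 →I1
β2 →J1
β3 →J2
β4 →I2

bond 3 |J2  (Se1: effort source, stroke at far end)
bond 0 |J1  (J2: bond 3 brought effort, rest push out)
bond 4 |I2  (J2: bond 3 brought effort, rest push out)
bond 1 |I1  (I1 outputs flow p/I1)
bond 2 |J1  (common-f at J1 fixed by 1)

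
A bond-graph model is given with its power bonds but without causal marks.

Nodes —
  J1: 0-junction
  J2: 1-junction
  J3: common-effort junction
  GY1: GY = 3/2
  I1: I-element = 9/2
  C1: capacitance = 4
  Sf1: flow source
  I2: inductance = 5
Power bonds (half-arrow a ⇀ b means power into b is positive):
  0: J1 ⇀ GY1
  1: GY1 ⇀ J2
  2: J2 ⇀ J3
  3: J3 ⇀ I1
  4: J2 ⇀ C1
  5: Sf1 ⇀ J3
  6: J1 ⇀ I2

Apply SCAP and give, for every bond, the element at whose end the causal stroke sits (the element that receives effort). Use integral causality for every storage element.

#5 |Sf1  (Sf1 fixes flow; stroke at Sf1)
#3 |I1  (I1 integral (f out))
#2 |J3  (J3: last free bond brings effort in)
#1 |J2  (J2 flow already set via bond 2)
#4 |J2  (J2 flow already set via bond 2)
#0 |J1  (GY GY1: same side as bond 1)
#6 |I2  (common-e at J1 fixed by 0)

b0 →J1
b1 →J2
b2 →J3
b3 →I1
b4 →J2
b5 →Sf1
b6 →I2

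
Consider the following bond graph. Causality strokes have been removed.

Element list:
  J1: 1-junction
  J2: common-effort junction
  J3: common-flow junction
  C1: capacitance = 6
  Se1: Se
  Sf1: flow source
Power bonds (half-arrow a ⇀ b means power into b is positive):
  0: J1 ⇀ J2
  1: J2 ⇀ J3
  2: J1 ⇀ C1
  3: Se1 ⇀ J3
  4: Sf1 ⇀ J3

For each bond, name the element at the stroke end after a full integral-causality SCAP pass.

β3 stroke→J3  (Se1 fixes effort; stroke away)
β4 stroke→Sf1  (Sf1 (Sf) sets flow on bond)
β1 stroke→J3  (J3: bond 4 brought flow, rest push out)
β0 stroke→J2  (closing 0-jn rule on J2)
β2 stroke→J1  (J1 flow already set via bond 0)

#0 stroke→J2
#1 stroke→J3
#2 stroke→J1
#3 stroke→J3
#4 stroke→Sf1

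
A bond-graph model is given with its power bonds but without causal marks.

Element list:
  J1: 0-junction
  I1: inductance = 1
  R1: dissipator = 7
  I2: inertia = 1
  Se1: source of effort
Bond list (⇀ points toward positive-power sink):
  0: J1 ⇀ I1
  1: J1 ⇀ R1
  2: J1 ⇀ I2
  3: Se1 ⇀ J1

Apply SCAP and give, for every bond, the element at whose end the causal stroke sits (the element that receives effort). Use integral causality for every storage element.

β0 stroke→I1
β1 stroke→R1
β2 stroke→I2
β3 stroke→J1

β3 stroke→J1  (Se1 (Se) sets effort on bond)
β0 stroke→I1  (0-jn J1 has e-setter on 3)
β1 stroke→R1  (0-jn J1 has e-setter on 3)
β2 stroke→I2  (0-jn J1 has e-setter on 3)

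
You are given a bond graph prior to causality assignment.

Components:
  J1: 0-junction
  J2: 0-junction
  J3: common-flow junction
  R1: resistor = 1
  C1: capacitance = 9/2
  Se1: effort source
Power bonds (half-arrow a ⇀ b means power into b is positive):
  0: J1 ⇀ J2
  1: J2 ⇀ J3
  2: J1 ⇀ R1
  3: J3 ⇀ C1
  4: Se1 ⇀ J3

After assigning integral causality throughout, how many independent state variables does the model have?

b4 →J3  (Se1 (Se) sets effort on bond)
b3 →J3  (C1: C, integral causality)
b1 →J2  (J3 needs exactly one f-in)
b0 →J1  (0-jn J2 has e-setter on 1)
b2 →R1  (common-e at J1 fixed by 0)

1  (C1 all integral)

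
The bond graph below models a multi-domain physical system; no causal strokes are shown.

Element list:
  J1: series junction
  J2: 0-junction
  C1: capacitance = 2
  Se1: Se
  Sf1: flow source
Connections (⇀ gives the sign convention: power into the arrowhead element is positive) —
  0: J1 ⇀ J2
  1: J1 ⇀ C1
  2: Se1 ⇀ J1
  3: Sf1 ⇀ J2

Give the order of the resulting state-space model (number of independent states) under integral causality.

β2 stroke at J1  (Se1: effort source, stroke at far end)
β3 stroke at Sf1  (Sf1: flow source, stroke at near end)
β0 stroke at J2  (J2 needs exactly one e-in)
β1 stroke at J1  (1-jn J1 has f-setter on 0)

1  (C1 all integral)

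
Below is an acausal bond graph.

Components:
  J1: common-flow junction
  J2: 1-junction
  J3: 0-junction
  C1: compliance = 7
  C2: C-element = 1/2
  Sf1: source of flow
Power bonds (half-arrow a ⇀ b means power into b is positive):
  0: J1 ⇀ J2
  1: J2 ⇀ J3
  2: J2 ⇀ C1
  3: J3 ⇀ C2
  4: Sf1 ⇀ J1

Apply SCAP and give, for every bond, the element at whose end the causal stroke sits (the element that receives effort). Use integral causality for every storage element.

b4 stroke at Sf1  (source Sf1 imposes f)
b0 stroke at J1  (1-jn J1 has f-setter on 4)
b1 stroke at J2  (J2 flow already set via bond 0)
b2 stroke at J2  (1-jn J2 has f-setter on 0)
b3 stroke at J3  (only one effort-in slot at J3)

bond 0 |J1
bond 1 |J2
bond 2 |J2
bond 3 |J3
bond 4 |Sf1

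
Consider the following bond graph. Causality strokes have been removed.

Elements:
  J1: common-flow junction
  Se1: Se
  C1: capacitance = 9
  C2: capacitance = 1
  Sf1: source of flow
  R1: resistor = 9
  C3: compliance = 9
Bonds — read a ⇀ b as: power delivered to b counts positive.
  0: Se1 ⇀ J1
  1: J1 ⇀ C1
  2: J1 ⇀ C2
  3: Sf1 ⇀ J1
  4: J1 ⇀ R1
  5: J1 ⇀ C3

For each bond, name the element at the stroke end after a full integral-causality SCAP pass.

b0 |J1  (source Se1 imposes e)
b3 |Sf1  (source Sf1 imposes f)
b1 |J1  (common-f at J1 fixed by 3)
b2 |J1  (J1: bond 3 brought flow, rest push out)
b4 |J1  (1-jn J1 has f-setter on 3)
b5 |J1  (1-jn J1 has f-setter on 3)

bond 0 →J1
bond 1 →J1
bond 2 →J1
bond 3 →Sf1
bond 4 →J1
bond 5 →J1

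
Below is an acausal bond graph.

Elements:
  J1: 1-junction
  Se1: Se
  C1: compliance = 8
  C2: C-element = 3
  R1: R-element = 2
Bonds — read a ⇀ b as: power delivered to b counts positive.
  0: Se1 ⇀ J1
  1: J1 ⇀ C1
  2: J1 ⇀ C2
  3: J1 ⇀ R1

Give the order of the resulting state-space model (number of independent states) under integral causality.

bond 0 stroke→J1  (source Se1 imposes e)
bond 1 stroke→J1  (C1 integral (e out))
bond 2 stroke→J1  (C2 outputs effort q/C2)
bond 3 stroke→R1  (J1: last free bond brings flow in)

2  (C1, C2 all integral)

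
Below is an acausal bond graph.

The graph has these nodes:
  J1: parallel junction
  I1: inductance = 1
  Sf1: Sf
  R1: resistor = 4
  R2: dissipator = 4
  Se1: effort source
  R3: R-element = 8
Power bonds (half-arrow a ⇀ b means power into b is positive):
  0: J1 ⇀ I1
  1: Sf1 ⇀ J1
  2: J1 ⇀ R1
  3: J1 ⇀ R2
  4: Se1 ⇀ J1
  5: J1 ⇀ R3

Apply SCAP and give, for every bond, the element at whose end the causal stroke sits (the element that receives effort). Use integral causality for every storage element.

#0 |I1
#1 |Sf1
#2 |R1
#3 |R2
#4 |J1
#5 |R3

#1 stroke→Sf1  (Sf1: flow source, stroke at near end)
#4 stroke→J1  (Se1: effort source, stroke at far end)
#0 stroke→I1  (J1 effort already set via bond 4)
#2 stroke→R1  (common-e at J1 fixed by 4)
#3 stroke→R2  (J1: bond 4 brought effort, rest push out)
#5 stroke→R3  (0-jn J1 has e-setter on 4)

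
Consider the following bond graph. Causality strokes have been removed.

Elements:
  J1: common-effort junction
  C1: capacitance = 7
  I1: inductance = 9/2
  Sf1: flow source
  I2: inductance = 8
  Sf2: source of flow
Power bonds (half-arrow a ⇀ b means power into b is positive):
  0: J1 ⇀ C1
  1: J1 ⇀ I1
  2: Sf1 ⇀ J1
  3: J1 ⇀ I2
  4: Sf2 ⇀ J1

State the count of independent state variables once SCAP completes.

bond 2 |Sf1  (source Sf1 imposes f)
bond 4 |Sf2  (Sf2 fixes flow; stroke at Sf2)
bond 0 |J1  (C1 integral (e out))
bond 1 |I1  (0-jn J1 has e-setter on 0)
bond 3 |I2  (0-jn J1 has e-setter on 0)

3  (C1, I1, I2 all integral)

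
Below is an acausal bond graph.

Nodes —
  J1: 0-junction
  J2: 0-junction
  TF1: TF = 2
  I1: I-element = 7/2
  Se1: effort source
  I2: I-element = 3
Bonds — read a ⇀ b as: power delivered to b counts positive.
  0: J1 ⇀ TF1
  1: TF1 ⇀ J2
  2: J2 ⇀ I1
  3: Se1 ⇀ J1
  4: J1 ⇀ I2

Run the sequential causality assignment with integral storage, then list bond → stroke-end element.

β3 |J1  (Se1 (Se) sets effort on bond)
β0 |TF1  (J1 effort already set via bond 3)
β4 |I2  (J1 effort already set via bond 3)
β1 |J2  (TF1: transformer flips bond 0)
β2 |I1  (J2 effort already set via bond 1)

#0 →TF1
#1 →J2
#2 →I1
#3 →J1
#4 →I2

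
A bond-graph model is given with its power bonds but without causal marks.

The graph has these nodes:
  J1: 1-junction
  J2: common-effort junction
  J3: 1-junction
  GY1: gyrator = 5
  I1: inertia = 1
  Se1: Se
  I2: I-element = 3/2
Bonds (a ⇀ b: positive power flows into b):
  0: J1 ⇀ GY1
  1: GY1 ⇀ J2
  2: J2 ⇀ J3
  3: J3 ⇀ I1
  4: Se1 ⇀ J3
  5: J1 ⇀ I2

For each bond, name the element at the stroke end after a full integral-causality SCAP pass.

b4 stroke at J3  (Se1 (Se) sets effort on bond)
b3 stroke at I1  (I1 integral (f out))
b2 stroke at J3  (common-f at J3 fixed by 3)
b1 stroke at J2  (closing 0-jn rule on J2)
b0 stroke at J1  (GY1 both-in/both-out from 1)
b5 stroke at I2  (J1: last free bond brings flow in)

b0 stroke→J1
b1 stroke→J2
b2 stroke→J3
b3 stroke→I1
b4 stroke→J3
b5 stroke→I2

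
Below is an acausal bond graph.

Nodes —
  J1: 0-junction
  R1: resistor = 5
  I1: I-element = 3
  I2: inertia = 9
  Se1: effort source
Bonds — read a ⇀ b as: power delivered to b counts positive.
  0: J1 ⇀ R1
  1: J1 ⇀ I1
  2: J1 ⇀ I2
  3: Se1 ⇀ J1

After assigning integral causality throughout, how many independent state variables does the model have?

b3 →J1  (Se1 (Se) sets effort on bond)
b0 →R1  (J1: bond 3 brought effort, rest push out)
b1 →I1  (J1 effort already set via bond 3)
b2 →I2  (0-jn J1 has e-setter on 3)

2  (I1, I2 all integral)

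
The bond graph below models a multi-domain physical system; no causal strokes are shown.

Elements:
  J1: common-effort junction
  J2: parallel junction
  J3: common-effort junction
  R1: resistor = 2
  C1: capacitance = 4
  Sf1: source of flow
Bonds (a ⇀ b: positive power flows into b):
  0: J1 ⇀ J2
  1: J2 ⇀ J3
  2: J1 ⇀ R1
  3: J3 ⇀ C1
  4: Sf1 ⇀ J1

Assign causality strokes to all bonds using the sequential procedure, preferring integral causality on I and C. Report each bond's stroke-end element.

b0 |J1
b1 |J2
b2 |R1
b3 |J3
b4 |Sf1

#4 |Sf1  (source Sf1 imposes f)
#3 |J3  (C1: C, integral causality)
#1 |J2  (J3: bond 3 brought effort, rest push out)
#0 |J1  (J2 effort already set via bond 1)
#2 |R1  (0-jn J1 has e-setter on 0)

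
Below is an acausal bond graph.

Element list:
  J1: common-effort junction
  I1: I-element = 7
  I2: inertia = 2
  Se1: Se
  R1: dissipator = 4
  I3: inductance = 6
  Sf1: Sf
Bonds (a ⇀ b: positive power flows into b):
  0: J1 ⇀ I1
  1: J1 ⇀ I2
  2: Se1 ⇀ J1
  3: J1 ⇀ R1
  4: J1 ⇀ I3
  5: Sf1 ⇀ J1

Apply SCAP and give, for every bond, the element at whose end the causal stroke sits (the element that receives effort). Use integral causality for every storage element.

bond 0 stroke→I1
bond 1 stroke→I2
bond 2 stroke→J1
bond 3 stroke→R1
bond 4 stroke→I3
bond 5 stroke→Sf1

b2 stroke at J1  (Se1 fixes effort; stroke away)
b5 stroke at Sf1  (Sf1: flow source, stroke at near end)
b0 stroke at I1  (common-e at J1 fixed by 2)
b1 stroke at I2  (J1: bond 2 brought effort, rest push out)
b3 stroke at R1  (J1: bond 2 brought effort, rest push out)
b4 stroke at I3  (J1: bond 2 brought effort, rest push out)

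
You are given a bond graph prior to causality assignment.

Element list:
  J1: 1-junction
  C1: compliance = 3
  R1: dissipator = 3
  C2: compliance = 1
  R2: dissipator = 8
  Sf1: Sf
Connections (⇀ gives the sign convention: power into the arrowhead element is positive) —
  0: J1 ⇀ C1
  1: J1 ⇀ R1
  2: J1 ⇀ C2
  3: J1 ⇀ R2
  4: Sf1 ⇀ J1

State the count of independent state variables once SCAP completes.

#4 stroke→Sf1  (Sf1 fixes flow; stroke at Sf1)
#0 stroke→J1  (J1 flow already set via bond 4)
#1 stroke→J1  (1-jn J1 has f-setter on 4)
#2 stroke→J1  (J1: bond 4 brought flow, rest push out)
#3 stroke→J1  (J1 flow already set via bond 4)

2  (C1, C2 all integral)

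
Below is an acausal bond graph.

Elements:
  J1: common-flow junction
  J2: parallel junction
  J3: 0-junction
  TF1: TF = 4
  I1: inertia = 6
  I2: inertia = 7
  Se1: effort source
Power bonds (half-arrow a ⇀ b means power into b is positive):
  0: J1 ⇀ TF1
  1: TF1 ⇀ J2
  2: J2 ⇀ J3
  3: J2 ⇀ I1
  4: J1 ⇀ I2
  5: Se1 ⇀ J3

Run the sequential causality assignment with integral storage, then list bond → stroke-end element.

#0 →J1
#1 →TF1
#2 →J2
#3 →I1
#4 →I2
#5 →J3

b5 stroke→J3  (Se1 fixes effort; stroke away)
b2 stroke→J2  (J3 effort already set via bond 5)
b1 stroke→TF1  (J2: bond 2 brought effort, rest push out)
b3 stroke→I1  (0-jn J2 has e-setter on 2)
b0 stroke→J1  (TF1 one-in-one-out from 1)
b4 stroke→I2  (closing 1-jn rule on J1)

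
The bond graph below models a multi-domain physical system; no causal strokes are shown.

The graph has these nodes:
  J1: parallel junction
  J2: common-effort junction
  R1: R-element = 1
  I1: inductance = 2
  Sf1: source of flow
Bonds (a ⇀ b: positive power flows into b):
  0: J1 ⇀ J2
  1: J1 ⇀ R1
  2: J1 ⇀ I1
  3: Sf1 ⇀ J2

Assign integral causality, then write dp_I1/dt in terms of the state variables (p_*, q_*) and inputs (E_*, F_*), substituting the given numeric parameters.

dp_I1/dt = F_Sf1 - p_I1/2

b3 |Sf1  (source Sf1 imposes f)
b0 |J2  (J2: last free bond brings effort in)
b2 |I1  (I1 outputs flow p/I1)
b1 |J1  (J1 needs exactly one e-in)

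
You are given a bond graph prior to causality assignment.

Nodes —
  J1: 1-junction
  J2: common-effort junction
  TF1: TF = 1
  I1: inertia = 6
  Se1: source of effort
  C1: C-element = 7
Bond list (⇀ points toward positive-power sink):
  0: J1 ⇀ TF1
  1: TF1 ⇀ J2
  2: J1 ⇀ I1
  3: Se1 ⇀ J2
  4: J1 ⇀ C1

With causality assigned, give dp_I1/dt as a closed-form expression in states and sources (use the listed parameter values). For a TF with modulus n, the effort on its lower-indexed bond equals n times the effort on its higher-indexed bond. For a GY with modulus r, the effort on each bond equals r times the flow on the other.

b3 |J2  (Se1: effort source, stroke at far end)
b1 |TF1  (0-jn J2 has e-setter on 3)
b0 |J1  (TF1: transformer flips bond 1)
b2 |I1  (I1 integral (f out))
b4 |J1  (J1 flow already set via bond 2)

dp_I1/dt = -E_Se1 - q_C1/7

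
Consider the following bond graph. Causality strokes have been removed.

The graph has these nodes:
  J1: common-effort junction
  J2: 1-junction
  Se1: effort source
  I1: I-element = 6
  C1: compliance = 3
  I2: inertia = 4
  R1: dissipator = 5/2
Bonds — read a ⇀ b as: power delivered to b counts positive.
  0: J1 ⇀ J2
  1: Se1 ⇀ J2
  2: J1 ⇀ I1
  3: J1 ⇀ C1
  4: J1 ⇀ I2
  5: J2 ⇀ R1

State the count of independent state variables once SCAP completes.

3  (C1, I1, I2 all integral)

#1 →J2  (Se1 (Se) sets effort on bond)
#2 →I1  (I1: I, integral causality)
#3 →J1  (C1 outputs effort q/C1)
#0 →J2  (0-jn J1 has e-setter on 3)
#4 →I2  (0-jn J1 has e-setter on 3)
#5 →R1  (only one flow-in slot at J2)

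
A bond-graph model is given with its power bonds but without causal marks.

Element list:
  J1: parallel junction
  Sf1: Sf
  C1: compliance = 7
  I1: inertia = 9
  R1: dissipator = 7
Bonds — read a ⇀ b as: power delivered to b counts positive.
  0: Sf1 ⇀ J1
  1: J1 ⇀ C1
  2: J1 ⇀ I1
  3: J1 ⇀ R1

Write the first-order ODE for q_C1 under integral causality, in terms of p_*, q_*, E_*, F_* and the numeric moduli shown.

#0 |Sf1  (Sf1 (Sf) sets flow on bond)
#1 |J1  (C1 integral (e out))
#2 |I1  (J1 effort already set via bond 1)
#3 |R1  (J1 effort already set via bond 1)

dq_C1/dt = F_Sf1 - p_I1/9 - q_C1/49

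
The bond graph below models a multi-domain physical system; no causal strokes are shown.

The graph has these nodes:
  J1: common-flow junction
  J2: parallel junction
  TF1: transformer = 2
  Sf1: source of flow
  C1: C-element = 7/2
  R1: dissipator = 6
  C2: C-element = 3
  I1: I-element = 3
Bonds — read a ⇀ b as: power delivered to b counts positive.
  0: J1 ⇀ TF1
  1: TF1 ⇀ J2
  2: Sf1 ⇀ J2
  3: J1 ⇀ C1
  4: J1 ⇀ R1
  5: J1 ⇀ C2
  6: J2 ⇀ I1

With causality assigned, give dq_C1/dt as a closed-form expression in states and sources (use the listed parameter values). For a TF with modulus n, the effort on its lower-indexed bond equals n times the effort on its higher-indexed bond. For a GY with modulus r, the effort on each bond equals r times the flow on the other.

dq_C1/dt = -F_Sf1/2 + p_I1/6

bond 2 stroke→Sf1  (source Sf1 imposes f)
bond 3 stroke→J1  (C1 integral (e out))
bond 5 stroke→J1  (C2 outputs effort q/C2)
bond 6 stroke→I1  (I1: I, integral causality)
bond 1 stroke→J2  (only one effort-in slot at J2)
bond 0 stroke→TF1  (TF1: transformer flips bond 1)
bond 4 stroke→J1  (1-jn J1 has f-setter on 0)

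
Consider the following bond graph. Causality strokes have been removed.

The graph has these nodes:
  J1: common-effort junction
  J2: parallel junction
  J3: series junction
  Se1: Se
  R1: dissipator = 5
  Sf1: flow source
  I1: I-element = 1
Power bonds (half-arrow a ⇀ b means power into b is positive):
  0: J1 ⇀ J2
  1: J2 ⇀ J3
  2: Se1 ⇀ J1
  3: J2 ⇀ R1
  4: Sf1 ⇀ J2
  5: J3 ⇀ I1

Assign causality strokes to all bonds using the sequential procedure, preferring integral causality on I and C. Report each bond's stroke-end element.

β2 →J1  (Se1 fixes effort; stroke away)
β4 →Sf1  (Sf1 fixes flow; stroke at Sf1)
β0 →J2  (J1 effort already set via bond 2)
β1 →J3  (J2 effort already set via bond 0)
β3 →R1  (common-e at J2 fixed by 0)
β5 →I1  (J3 needs exactly one f-in)

#0 →J2
#1 →J3
#2 →J1
#3 →R1
#4 →Sf1
#5 →I1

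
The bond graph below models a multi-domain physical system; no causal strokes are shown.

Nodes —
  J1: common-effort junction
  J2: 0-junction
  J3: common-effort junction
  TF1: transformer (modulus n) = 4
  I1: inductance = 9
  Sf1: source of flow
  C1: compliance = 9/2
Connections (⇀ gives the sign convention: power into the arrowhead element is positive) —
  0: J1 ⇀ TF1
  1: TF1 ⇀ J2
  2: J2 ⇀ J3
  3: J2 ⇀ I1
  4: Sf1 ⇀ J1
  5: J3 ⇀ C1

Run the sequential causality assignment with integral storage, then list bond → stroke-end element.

#4 stroke→Sf1  (source Sf1 imposes f)
#0 stroke→J1  (J1 needs exactly one e-in)
#1 stroke→TF1  (TF1 one-in-one-out from 0)
#3 stroke→I1  (prefer integral on I1)
#2 stroke→J2  (J2: last free bond brings effort in)
#5 stroke→J3  (closing 0-jn rule on J3)

β0 →J1
β1 →TF1
β2 →J2
β3 →I1
β4 →Sf1
β5 →J3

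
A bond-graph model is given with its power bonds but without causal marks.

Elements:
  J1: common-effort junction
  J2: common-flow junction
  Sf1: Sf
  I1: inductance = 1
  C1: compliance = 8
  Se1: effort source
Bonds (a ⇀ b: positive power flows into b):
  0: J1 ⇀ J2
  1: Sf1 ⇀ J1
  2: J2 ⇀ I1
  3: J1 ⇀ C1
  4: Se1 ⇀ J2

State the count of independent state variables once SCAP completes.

2  (C1, I1 all integral)

b1 →Sf1  (source Sf1 imposes f)
b4 →J2  (Se1 (Se) sets effort on bond)
b2 →I1  (prefer integral on I1)
b0 →J2  (J2: bond 2 brought flow, rest push out)
b3 →J1  (J1: last free bond brings effort in)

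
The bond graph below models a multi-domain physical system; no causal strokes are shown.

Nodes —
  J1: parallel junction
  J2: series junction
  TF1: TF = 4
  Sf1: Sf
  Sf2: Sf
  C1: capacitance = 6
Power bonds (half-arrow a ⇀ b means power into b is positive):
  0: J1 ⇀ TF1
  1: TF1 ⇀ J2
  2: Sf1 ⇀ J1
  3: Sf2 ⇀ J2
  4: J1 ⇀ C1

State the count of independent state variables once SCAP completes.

1  (C1 all integral)

b2 stroke→Sf1  (source Sf1 imposes f)
b3 stroke→Sf2  (Sf2 (Sf) sets flow on bond)
b1 stroke→J2  (1-jn J2 has f-setter on 3)
b0 stroke→TF1  (TF1: transformer flips bond 1)
b4 stroke→J1  (closing 0-jn rule on J1)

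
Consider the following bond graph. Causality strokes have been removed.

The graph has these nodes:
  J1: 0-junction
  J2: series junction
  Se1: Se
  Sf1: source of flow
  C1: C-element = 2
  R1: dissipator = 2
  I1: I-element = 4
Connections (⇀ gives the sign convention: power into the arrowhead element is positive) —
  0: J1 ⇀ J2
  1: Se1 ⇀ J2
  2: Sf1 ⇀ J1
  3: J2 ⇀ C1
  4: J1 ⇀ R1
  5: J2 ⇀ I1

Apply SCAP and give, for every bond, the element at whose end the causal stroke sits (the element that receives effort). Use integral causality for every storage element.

β1 |J2  (Se1: effort source, stroke at far end)
β2 |Sf1  (source Sf1 imposes f)
β3 |J2  (C1: C, integral causality)
β5 |I1  (I1 outputs flow p/I1)
β0 |J2  (1-jn J2 has f-setter on 5)
β4 |J1  (closing 0-jn rule on J1)

b0 stroke→J2
b1 stroke→J2
b2 stroke→Sf1
b3 stroke→J2
b4 stroke→J1
b5 stroke→I1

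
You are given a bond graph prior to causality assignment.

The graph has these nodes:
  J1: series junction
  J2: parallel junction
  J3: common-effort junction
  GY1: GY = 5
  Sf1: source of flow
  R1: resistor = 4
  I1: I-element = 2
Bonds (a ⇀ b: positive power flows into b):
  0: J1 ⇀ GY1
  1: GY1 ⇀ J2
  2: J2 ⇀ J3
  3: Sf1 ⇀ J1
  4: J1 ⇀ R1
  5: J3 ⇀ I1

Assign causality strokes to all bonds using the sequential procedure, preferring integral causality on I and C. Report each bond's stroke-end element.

b0 |J1
b1 |J2
b2 |J3
b3 |Sf1
b4 |J1
b5 |I1

bond 3 stroke→Sf1  (Sf1 fixes flow; stroke at Sf1)
bond 0 stroke→J1  (J1: bond 3 brought flow, rest push out)
bond 4 stroke→J1  (J1 flow already set via bond 3)
bond 1 stroke→J2  (GY1 both-in/both-out from 0)
bond 2 stroke→J3  (0-jn J2 has e-setter on 1)
bond 5 stroke→I1  (J3: bond 2 brought effort, rest push out)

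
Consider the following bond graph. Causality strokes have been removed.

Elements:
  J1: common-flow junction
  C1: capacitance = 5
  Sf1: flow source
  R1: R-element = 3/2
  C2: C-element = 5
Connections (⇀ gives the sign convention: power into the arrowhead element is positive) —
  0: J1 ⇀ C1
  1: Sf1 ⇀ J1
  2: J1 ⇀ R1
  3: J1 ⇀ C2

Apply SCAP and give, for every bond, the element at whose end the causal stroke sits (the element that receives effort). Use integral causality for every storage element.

#0 stroke at J1
#1 stroke at Sf1
#2 stroke at J1
#3 stroke at J1

b1 stroke→Sf1  (Sf1 (Sf) sets flow on bond)
b0 stroke→J1  (1-jn J1 has f-setter on 1)
b2 stroke→J1  (J1: bond 1 brought flow, rest push out)
b3 stroke→J1  (J1 flow already set via bond 1)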